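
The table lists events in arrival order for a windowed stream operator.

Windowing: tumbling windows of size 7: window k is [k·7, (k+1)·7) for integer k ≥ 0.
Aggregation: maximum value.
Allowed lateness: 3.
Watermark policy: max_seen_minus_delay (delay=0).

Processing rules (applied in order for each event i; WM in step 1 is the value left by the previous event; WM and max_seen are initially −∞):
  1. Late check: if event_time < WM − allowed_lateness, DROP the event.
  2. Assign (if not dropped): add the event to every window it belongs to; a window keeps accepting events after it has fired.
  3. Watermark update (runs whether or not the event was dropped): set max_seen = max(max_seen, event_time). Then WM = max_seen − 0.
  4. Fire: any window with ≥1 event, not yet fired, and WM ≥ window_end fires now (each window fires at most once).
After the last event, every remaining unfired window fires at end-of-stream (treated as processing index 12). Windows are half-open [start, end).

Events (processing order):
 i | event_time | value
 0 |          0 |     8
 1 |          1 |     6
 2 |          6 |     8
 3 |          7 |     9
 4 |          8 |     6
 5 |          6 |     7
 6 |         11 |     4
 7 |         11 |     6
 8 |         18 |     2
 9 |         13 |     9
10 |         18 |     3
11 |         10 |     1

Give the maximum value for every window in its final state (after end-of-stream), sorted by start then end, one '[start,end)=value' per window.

i=0 t=0 v=8: → [0,7); WM=0
i=1 t=1 v=6: → [0,7); WM=1
i=2 t=6 v=8: → [0,7); WM=6
i=3 t=7 v=9: → [7,14); WM=7; [0,7) fires=8
i=4 t=8 v=6: → [7,14); WM=8
i=5 t=6 v=7: → [0,7); WM=8
i=6 t=11 v=4: → [7,14); WM=11
i=7 t=11 v=6: → [7,14); WM=11
i=8 t=18 v=2: → [14,21); WM=18; [7,14) fires=9
i=9 t=13 v=9: DROP (t<18-3); WM=18
i=10 t=18 v=3: → [14,21); WM=18
i=11 t=10 v=1: DROP (t<18-3); WM=18

[0,7)=8 [7,14)=9 [14,21)=3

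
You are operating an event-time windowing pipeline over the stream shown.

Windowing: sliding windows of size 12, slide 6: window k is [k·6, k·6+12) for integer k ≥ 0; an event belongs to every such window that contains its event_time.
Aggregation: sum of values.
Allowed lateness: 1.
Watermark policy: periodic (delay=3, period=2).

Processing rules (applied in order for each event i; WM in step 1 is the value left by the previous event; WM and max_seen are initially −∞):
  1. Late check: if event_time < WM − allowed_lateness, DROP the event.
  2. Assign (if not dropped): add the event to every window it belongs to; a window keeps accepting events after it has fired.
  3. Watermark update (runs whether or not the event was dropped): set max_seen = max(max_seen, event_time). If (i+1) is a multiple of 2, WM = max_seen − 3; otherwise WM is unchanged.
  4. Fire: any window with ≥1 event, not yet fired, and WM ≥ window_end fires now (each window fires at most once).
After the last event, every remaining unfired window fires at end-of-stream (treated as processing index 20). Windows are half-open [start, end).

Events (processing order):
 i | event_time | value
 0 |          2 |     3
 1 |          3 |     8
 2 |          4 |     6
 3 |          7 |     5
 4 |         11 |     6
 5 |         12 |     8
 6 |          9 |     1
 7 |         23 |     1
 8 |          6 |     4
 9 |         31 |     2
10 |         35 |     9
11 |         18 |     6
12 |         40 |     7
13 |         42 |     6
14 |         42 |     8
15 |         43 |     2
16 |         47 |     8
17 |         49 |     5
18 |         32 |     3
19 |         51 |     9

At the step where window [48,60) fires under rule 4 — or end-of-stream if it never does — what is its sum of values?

14

i=0 t=2 v=3: → [0,12); WM=−∞
i=1 t=3 v=8: → [0,12); WM=0
i=2 t=4 v=6: → [0,12); WM=0
i=3 t=7 v=5: → [6,18),[0,12); WM=4
i=4 t=11 v=6: → [6,18),[0,12); WM=4
i=5 t=12 v=8: → [12,24),[6,18); WM=9
i=6 t=9 v=1: → [6,18),[0,12); WM=9
i=7 t=23 v=1: → [18,30),[12,24); WM=20; [0,12) fires=29 [6,18) fires=20
i=8 t=6 v=4: DROP (t<20-1); WM=20
i=9 t=31 v=2: → [30,42),[24,36); WM=28; [12,24) fires=9
i=10 t=35 v=9: → [30,42),[24,36); WM=28
i=11 t=18 v=6: DROP (t<28-1); WM=32; [18,30) fires=1
i=12 t=40 v=7: → [36,48),[30,42); WM=32
i=13 t=42 v=6: → [42,54),[36,48); WM=39; [24,36) fires=11
i=14 t=42 v=8: → [42,54),[36,48); WM=39
i=15 t=43 v=2: → [42,54),[36,48); WM=40
i=16 t=47 v=8: → [42,54),[36,48); WM=40
i=17 t=49 v=5: → [48,60),[42,54); WM=46; [30,42) fires=18
i=18 t=32 v=3: DROP (t<46-1); WM=46
i=19 t=51 v=9: → [48,60),[42,54); WM=48; [36,48) fires=31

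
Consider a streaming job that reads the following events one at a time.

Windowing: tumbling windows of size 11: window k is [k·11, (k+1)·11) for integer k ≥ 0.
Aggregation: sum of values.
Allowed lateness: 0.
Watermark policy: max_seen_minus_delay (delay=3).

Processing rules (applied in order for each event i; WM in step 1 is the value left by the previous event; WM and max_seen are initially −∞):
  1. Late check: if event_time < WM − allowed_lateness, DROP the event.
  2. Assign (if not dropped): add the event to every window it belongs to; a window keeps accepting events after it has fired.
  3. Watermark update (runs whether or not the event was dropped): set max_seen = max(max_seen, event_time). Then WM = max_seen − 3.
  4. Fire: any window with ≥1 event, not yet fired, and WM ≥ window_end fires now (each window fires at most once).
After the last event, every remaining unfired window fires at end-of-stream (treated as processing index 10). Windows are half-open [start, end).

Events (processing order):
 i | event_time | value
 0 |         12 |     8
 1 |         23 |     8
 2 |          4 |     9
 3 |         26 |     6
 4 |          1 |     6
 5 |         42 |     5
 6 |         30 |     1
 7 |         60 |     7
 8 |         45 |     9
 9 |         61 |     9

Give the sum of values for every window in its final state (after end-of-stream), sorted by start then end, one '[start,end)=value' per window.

[11,22)=8 [22,33)=14 [33,44)=5 [55,66)=16

i=0 t=12 v=8: → [11,22); WM=9
i=1 t=23 v=8: → [22,33); WM=20
i=2 t=4 v=9: DROP (t<20-0); WM=20
i=3 t=26 v=6: → [22,33); WM=23; [11,22) fires=8
i=4 t=1 v=6: DROP (t<23-0); WM=23
i=5 t=42 v=5: → [33,44); WM=39; [22,33) fires=14
i=6 t=30 v=1: DROP (t<39-0); WM=39
i=7 t=60 v=7: → [55,66); WM=57; [33,44) fires=5
i=8 t=45 v=9: DROP (t<57-0); WM=57
i=9 t=61 v=9: → [55,66); WM=58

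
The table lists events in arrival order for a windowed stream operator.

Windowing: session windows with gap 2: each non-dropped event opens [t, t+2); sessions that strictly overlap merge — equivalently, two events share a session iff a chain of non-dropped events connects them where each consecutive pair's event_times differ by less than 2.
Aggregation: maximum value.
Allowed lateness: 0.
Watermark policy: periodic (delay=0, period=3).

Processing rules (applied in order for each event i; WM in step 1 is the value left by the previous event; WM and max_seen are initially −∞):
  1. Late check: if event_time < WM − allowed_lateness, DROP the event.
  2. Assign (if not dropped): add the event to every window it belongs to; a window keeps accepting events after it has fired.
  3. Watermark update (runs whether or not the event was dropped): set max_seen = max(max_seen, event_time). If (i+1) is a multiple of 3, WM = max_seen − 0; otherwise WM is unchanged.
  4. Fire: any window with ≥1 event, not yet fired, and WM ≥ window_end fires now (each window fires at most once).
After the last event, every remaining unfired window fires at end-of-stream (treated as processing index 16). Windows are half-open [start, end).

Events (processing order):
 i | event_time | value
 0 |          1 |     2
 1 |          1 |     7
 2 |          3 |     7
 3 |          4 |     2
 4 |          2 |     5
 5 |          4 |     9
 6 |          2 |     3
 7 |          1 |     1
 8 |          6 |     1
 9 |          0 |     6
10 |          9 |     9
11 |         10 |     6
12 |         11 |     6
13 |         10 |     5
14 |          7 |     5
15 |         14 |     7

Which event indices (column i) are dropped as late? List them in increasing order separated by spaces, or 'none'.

4 6 7 9 14

i=0 t=1 v=2: → [1,3); WM=−∞
i=1 t=1 v=7: → [1,3); WM=−∞
i=2 t=3 v=7: → [3,5); WM=3
i=3 t=4 v=2: → [3,6); WM=3
i=4 t=2 v=5: DROP (t<3-0); WM=3
i=5 t=4 v=9: → [3,6); WM=4
i=6 t=2 v=3: DROP (t<4-0); WM=4
i=7 t=1 v=1: DROP (t<4-0); WM=4
i=8 t=6 v=1: → [6,8); WM=6
i=9 t=0 v=6: DROP (t<6-0); WM=6
i=10 t=9 v=9: → [9,11); WM=6
i=11 t=10 v=6: → [9,12); WM=10
i=12 t=11 v=6: → [9,13); WM=10
i=13 t=10 v=5: → [9,13); WM=10
i=14 t=7 v=5: DROP (t<10-0); WM=11
i=15 t=14 v=7: → [14,16); WM=11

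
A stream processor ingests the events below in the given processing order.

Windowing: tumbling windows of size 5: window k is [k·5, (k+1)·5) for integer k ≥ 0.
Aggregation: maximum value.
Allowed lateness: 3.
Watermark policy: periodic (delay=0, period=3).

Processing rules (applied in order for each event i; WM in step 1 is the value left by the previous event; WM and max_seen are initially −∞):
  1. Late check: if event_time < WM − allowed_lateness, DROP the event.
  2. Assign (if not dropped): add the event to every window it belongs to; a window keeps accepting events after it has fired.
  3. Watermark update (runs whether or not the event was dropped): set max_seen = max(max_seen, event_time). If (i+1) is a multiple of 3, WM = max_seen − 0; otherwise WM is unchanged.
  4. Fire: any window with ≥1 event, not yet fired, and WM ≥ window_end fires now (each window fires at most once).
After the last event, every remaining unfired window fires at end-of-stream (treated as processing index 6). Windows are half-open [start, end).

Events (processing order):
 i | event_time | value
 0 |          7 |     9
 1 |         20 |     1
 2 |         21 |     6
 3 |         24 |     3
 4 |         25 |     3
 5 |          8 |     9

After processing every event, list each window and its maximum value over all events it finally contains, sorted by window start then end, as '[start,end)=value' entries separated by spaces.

i=0 t=7 v=9: → [5,10); WM=−∞
i=1 t=20 v=1: → [20,25); WM=−∞
i=2 t=21 v=6: → [20,25); WM=21; [5,10) fires=9
i=3 t=24 v=3: → [20,25); WM=21
i=4 t=25 v=3: → [25,30); WM=21
i=5 t=8 v=9: DROP (t<21-3); WM=25; [20,25) fires=6

[5,10)=9 [20,25)=6 [25,30)=3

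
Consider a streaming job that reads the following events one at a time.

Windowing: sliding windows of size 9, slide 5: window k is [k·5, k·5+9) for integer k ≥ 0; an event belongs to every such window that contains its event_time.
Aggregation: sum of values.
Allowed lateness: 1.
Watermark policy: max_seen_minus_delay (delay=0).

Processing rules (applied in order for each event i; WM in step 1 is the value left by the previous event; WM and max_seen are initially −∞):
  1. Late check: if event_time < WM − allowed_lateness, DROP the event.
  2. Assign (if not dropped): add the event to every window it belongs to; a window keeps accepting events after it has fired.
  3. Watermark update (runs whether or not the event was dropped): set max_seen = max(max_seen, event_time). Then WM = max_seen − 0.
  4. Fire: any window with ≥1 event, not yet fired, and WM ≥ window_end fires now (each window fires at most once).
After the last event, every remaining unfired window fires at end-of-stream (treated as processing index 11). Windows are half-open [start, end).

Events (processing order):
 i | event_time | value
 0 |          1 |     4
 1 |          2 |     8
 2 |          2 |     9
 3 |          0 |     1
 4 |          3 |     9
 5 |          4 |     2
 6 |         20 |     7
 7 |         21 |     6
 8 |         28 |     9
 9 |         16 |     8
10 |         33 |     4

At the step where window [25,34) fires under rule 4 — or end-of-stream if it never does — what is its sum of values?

i=0 t=1 v=4: → [0,9); WM=1
i=1 t=2 v=8: → [0,9); WM=2
i=2 t=2 v=9: → [0,9); WM=2
i=3 t=0 v=1: DROP (t<2-1); WM=2
i=4 t=3 v=9: → [0,9); WM=3
i=5 t=4 v=2: → [0,9); WM=4
i=6 t=20 v=7: → [20,29),[15,24); WM=20; [0,9) fires=32
i=7 t=21 v=6: → [20,29),[15,24); WM=21
i=8 t=28 v=9: → [25,34),[20,29); WM=28; [15,24) fires=13
i=9 t=16 v=8: DROP (t<28-1); WM=28
i=10 t=33 v=4: → [30,39),[25,34); WM=33; [20,29) fires=22

13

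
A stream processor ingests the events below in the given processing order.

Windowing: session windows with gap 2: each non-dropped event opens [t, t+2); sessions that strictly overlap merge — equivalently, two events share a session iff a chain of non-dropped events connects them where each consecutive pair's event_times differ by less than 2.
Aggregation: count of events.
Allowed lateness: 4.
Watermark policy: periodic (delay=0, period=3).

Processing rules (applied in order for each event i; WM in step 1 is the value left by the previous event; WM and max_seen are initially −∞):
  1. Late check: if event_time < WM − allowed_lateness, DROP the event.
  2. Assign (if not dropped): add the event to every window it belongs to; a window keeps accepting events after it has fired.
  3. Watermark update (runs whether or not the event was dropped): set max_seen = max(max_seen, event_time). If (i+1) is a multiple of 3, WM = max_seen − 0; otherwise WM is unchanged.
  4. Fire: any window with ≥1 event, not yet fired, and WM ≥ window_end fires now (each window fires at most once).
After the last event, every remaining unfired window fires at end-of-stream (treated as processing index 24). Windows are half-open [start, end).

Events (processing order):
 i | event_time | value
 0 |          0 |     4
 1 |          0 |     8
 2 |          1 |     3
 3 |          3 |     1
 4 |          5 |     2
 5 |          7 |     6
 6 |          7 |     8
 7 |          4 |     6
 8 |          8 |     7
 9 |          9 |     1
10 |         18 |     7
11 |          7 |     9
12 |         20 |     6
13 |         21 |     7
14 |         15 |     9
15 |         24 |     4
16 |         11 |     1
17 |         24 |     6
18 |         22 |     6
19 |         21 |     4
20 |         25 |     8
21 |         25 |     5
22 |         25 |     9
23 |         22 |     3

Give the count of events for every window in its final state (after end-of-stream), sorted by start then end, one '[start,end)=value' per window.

i=0 t=0 v=4: → [0,2); WM=−∞
i=1 t=0 v=8: → [0,2); WM=−∞
i=2 t=1 v=3: → [0,3); WM=1
i=3 t=3 v=1: → [3,5); WM=1
i=4 t=5 v=2: → [5,7); WM=1
i=5 t=7 v=6: → [7,9); WM=7
i=6 t=7 v=8: → [7,9); WM=7
i=7 t=4 v=6: → [3,7); WM=7
i=8 t=8 v=7: → [7,10); WM=8
i=9 t=9 v=1: → [7,11); WM=8
i=10 t=18 v=7: → [18,20); WM=8
i=11 t=7 v=9: → [7,11); WM=18
i=12 t=20 v=6: → [20,22); WM=18
i=13 t=21 v=7: → [20,23); WM=18
i=14 t=15 v=9: → [15,17); WM=21
i=15 t=24 v=4: → [24,26); WM=21
i=16 t=11 v=1: DROP (t<21-4); WM=21
i=17 t=24 v=6: → [24,26); WM=24
i=18 t=22 v=6: → [20,24); WM=24
i=19 t=21 v=4: → [20,24); WM=24
i=20 t=25 v=8: → [24,27); WM=25
i=21 t=25 v=5: → [24,27); WM=25
i=22 t=25 v=9: → [24,27); WM=25
i=23 t=22 v=3: → [20,24); WM=25

[0,3)=3 [3,7)=3 [7,11)=5 [15,17)=1 [18,20)=1 [20,24)=5 [24,27)=5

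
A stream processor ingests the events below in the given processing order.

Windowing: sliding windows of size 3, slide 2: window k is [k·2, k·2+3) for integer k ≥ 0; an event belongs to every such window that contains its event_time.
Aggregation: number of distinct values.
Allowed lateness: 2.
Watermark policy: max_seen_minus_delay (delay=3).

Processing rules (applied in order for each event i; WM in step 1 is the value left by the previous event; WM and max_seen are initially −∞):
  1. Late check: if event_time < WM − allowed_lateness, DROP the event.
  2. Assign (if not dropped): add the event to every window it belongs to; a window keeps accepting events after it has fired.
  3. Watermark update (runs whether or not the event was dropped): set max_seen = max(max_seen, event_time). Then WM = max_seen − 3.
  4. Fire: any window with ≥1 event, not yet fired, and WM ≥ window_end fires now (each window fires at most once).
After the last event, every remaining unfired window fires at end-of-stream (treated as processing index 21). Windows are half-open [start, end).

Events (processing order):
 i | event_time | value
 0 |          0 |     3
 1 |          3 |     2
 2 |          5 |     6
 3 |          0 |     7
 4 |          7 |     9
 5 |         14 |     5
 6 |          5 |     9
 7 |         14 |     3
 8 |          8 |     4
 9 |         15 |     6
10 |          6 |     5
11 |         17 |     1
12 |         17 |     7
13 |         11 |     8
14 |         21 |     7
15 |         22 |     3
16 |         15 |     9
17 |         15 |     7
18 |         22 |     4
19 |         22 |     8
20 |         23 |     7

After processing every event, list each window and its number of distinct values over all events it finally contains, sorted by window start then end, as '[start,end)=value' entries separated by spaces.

i=0 t=0 v=3: → [0,3); WM=-3
i=1 t=3 v=2: → [2,5); WM=0
i=2 t=5 v=6: → [4,7); WM=2
i=3 t=0 v=7: → [0,3); WM=2
i=4 t=7 v=9: → [6,9); WM=4; [0,3) fires=2
i=5 t=14 v=5: → [14,17),[12,15); WM=11; [2,5) fires=1 [4,7) fires=1 [6,9) fires=1
i=6 t=5 v=9: DROP (t<11-2); WM=11
i=7 t=14 v=3: → [14,17),[12,15); WM=11
i=8 t=8 v=4: DROP (t<11-2); WM=11
i=9 t=15 v=6: → [14,17); WM=12
i=10 t=6 v=5: DROP (t<12-2); WM=12
i=11 t=17 v=1: → [16,19); WM=14
i=12 t=17 v=7: → [16,19); WM=14
i=13 t=11 v=8: DROP (t<14-2); WM=14
i=14 t=21 v=7: → [20,23); WM=18; [12,15) fires=2 [14,17) fires=3
i=15 t=22 v=3: → [22,25),[20,23); WM=19; [16,19) fires=2
i=16 t=15 v=9: DROP (t<19-2); WM=19
i=17 t=15 v=7: DROP (t<19-2); WM=19
i=18 t=22 v=4: → [22,25),[20,23); WM=19
i=19 t=22 v=8: → [22,25),[20,23); WM=19
i=20 t=23 v=7: → [22,25); WM=20

[0,3)=2 [2,5)=1 [4,7)=1 [6,9)=1 [12,15)=2 [14,17)=3 [16,19)=2 [20,23)=4 [22,25)=4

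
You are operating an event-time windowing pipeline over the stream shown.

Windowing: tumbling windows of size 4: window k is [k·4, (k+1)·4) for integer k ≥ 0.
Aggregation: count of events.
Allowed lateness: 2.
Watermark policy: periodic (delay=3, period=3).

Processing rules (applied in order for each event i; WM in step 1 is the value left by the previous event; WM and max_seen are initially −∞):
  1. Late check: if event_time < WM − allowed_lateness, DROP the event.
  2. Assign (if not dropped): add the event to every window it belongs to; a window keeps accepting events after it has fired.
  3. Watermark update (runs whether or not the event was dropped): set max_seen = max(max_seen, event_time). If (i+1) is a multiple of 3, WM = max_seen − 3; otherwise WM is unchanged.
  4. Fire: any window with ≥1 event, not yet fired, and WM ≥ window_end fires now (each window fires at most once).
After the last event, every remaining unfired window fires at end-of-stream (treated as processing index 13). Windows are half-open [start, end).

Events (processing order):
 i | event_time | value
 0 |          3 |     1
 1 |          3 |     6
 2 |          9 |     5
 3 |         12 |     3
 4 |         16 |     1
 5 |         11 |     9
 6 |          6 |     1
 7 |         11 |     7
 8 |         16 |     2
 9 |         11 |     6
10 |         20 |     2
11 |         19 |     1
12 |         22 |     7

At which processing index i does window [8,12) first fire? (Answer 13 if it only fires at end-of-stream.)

5

i=0 t=3 v=1: → [0,4); WM=−∞
i=1 t=3 v=6: → [0,4); WM=−∞
i=2 t=9 v=5: → [8,12); WM=6; [0,4) fires=2
i=3 t=12 v=3: → [12,16); WM=6
i=4 t=16 v=1: → [16,20); WM=6
i=5 t=11 v=9: → [8,12); WM=13; [8,12) fires=2
i=6 t=6 v=1: DROP (t<13-2); WM=13
i=7 t=11 v=7: → [8,12); WM=13
i=8 t=16 v=2: → [16,20); WM=13
i=9 t=11 v=6: → [8,12); WM=13
i=10 t=20 v=2: → [20,24); WM=13
i=11 t=19 v=1: → [16,20); WM=17; [12,16) fires=1
i=12 t=22 v=7: → [20,24); WM=17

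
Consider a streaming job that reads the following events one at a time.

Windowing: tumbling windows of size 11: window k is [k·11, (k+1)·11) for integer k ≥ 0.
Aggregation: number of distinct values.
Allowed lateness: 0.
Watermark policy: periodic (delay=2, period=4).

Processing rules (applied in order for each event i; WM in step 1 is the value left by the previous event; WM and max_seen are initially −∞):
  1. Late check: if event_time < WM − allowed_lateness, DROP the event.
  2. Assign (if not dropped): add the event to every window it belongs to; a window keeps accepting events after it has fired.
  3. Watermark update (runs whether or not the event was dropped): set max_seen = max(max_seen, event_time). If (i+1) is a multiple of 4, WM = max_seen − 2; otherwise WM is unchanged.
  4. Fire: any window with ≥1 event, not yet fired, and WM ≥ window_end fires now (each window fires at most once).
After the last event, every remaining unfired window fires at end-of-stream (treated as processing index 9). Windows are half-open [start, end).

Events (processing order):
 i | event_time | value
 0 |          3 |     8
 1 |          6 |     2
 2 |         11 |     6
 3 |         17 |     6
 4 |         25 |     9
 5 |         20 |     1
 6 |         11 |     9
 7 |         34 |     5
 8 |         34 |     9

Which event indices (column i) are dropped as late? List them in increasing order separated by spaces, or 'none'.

i=0 t=3 v=8: → [0,11); WM=−∞
i=1 t=6 v=2: → [0,11); WM=−∞
i=2 t=11 v=6: → [11,22); WM=−∞
i=3 t=17 v=6: → [11,22); WM=15; [0,11) fires=2
i=4 t=25 v=9: → [22,33); WM=15
i=5 t=20 v=1: → [11,22); WM=15
i=6 t=11 v=9: DROP (t<15-0); WM=15
i=7 t=34 v=5: → [33,44); WM=32; [11,22) fires=2
i=8 t=34 v=9: → [33,44); WM=32

6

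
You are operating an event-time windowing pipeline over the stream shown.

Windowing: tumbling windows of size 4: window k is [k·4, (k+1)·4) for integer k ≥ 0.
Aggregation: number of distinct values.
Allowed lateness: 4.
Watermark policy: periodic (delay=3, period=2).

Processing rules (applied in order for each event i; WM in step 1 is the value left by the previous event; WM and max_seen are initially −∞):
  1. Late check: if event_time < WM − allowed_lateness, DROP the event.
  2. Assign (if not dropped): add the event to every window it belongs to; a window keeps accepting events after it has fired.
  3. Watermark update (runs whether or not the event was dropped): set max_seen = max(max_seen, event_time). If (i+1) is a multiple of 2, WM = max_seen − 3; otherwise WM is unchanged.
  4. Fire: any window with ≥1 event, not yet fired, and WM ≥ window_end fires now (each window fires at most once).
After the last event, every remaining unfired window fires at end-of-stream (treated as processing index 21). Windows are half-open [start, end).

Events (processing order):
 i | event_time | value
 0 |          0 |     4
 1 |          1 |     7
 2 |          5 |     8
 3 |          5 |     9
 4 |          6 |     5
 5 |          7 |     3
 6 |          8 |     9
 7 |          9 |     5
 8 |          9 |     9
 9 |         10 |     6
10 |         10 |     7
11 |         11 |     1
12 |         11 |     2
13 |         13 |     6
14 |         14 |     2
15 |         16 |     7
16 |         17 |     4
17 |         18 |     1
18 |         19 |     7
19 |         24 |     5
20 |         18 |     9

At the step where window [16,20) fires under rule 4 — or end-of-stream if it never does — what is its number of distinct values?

i=0 t=0 v=4: → [0,4); WM=−∞
i=1 t=1 v=7: → [0,4); WM=-2
i=2 t=5 v=8: → [4,8); WM=-2
i=3 t=5 v=9: → [4,8); WM=2
i=4 t=6 v=5: → [4,8); WM=2
i=5 t=7 v=3: → [4,8); WM=4; [0,4) fires=2
i=6 t=8 v=9: → [8,12); WM=4
i=7 t=9 v=5: → [8,12); WM=6
i=8 t=9 v=9: → [8,12); WM=6
i=9 t=10 v=6: → [8,12); WM=7
i=10 t=10 v=7: → [8,12); WM=7
i=11 t=11 v=1: → [8,12); WM=8; [4,8) fires=4
i=12 t=11 v=2: → [8,12); WM=8
i=13 t=13 v=6: → [12,16); WM=10
i=14 t=14 v=2: → [12,16); WM=10
i=15 t=16 v=7: → [16,20); WM=13; [8,12) fires=6
i=16 t=17 v=4: → [16,20); WM=13
i=17 t=18 v=1: → [16,20); WM=15
i=18 t=19 v=7: → [16,20); WM=15
i=19 t=24 v=5: → [24,28); WM=21; [12,16) fires=2 [16,20) fires=3
i=20 t=18 v=9: → [16,20); WM=21

3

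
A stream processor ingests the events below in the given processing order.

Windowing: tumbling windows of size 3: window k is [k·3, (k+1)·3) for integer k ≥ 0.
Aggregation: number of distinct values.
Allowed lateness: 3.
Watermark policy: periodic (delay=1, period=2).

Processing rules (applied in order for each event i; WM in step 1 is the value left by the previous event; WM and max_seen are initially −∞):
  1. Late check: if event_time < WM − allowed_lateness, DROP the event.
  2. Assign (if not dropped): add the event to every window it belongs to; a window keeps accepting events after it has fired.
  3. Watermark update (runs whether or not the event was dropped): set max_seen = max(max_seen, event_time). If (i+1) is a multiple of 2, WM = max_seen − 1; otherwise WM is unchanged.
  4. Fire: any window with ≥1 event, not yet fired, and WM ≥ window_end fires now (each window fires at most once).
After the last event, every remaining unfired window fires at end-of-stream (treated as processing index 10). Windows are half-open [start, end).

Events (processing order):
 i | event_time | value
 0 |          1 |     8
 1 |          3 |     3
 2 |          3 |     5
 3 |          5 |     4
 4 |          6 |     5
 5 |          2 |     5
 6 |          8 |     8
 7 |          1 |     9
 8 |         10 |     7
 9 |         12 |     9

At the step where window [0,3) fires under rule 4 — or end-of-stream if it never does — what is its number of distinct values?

1

i=0 t=1 v=8: → [0,3); WM=−∞
i=1 t=3 v=3: → [3,6); WM=2
i=2 t=3 v=5: → [3,6); WM=2
i=3 t=5 v=4: → [3,6); WM=4; [0,3) fires=1
i=4 t=6 v=5: → [6,9); WM=4
i=5 t=2 v=5: → [0,3); WM=5
i=6 t=8 v=8: → [6,9); WM=5
i=7 t=1 v=9: DROP (t<5-3); WM=7; [3,6) fires=3
i=8 t=10 v=7: → [9,12); WM=7
i=9 t=12 v=9: → [12,15); WM=11; [6,9) fires=2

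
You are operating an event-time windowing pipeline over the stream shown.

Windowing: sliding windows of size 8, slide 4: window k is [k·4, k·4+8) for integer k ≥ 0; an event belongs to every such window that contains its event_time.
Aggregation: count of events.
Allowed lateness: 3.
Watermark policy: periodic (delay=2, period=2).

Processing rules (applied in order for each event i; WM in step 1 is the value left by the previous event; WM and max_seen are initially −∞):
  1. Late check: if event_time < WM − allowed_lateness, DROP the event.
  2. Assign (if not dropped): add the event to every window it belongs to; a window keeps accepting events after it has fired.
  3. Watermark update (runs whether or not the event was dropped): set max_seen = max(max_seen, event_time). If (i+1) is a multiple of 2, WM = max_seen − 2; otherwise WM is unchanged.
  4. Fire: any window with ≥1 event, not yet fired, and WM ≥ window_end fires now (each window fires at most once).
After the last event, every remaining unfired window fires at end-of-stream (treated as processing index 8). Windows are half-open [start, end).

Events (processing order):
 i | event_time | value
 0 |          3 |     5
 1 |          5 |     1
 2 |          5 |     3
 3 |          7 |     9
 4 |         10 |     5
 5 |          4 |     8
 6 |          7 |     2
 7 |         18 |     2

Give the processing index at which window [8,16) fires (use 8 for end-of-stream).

7

i=0 t=3 v=5: → [0,8); WM=−∞
i=1 t=5 v=1: → [4,12),[0,8); WM=3
i=2 t=5 v=3: → [4,12),[0,8); WM=3
i=3 t=7 v=9: → [4,12),[0,8); WM=5
i=4 t=10 v=5: → [8,16),[4,12); WM=5
i=5 t=4 v=8: → [4,12),[0,8); WM=8; [0,8) fires=5
i=6 t=7 v=2: → [4,12),[0,8); WM=8
i=7 t=18 v=2: → [16,24),[12,20); WM=16; [4,12) fires=6 [8,16) fires=1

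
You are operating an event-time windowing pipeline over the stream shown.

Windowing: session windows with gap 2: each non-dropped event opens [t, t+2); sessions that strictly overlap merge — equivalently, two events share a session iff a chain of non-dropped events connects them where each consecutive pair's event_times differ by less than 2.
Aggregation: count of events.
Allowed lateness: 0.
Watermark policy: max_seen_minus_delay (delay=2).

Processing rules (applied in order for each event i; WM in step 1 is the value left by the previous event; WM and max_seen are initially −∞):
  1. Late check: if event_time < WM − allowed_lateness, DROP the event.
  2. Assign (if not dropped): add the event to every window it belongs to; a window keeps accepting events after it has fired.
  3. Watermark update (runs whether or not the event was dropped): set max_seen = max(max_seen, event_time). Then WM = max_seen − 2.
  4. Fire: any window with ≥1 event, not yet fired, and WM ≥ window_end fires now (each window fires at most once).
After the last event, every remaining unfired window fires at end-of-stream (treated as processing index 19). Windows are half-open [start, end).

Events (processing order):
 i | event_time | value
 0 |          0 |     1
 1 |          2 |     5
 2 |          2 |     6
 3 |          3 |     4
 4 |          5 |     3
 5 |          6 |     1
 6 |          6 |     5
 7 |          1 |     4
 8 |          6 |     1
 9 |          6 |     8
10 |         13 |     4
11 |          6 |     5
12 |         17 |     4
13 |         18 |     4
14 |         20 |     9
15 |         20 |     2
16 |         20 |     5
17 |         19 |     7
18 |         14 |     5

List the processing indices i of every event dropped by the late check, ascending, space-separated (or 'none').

i=0 t=0 v=1: → [0,2); WM=-2
i=1 t=2 v=5: → [2,4); WM=0
i=2 t=2 v=6: → [2,4); WM=0
i=3 t=3 v=4: → [2,5); WM=1
i=4 t=5 v=3: → [5,7); WM=3
i=5 t=6 v=1: → [5,8); WM=4
i=6 t=6 v=5: → [5,8); WM=4
i=7 t=1 v=4: DROP (t<4-0); WM=4
i=8 t=6 v=1: → [5,8); WM=4
i=9 t=6 v=8: → [5,8); WM=4
i=10 t=13 v=4: → [13,15); WM=11
i=11 t=6 v=5: DROP (t<11-0); WM=11
i=12 t=17 v=4: → [17,19); WM=15
i=13 t=18 v=4: → [17,20); WM=16
i=14 t=20 v=9: → [20,22); WM=18
i=15 t=20 v=2: → [20,22); WM=18
i=16 t=20 v=5: → [20,22); WM=18
i=17 t=19 v=7: → [17,22); WM=18
i=18 t=14 v=5: DROP (t<18-0); WM=18

7 11 18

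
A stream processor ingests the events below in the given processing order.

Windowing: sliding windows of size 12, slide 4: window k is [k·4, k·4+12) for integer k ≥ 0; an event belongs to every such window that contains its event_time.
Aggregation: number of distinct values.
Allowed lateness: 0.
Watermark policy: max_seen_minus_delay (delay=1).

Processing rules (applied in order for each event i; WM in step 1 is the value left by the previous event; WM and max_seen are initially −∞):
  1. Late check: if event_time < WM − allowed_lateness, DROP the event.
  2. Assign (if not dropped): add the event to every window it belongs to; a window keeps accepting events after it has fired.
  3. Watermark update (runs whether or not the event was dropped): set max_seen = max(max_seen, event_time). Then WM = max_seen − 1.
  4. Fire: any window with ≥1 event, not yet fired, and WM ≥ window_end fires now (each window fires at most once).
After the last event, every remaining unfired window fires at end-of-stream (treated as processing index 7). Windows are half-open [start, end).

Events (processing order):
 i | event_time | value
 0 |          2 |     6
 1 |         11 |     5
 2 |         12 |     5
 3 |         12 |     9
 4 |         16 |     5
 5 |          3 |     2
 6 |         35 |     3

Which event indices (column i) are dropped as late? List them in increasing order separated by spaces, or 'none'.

i=0 t=2 v=6: → [0,12); WM=1
i=1 t=11 v=5: → [8,20),[4,16),[0,12); WM=10
i=2 t=12 v=5: → [12,24),[8,20),[4,16); WM=11
i=3 t=12 v=9: → [12,24),[8,20),[4,16); WM=11
i=4 t=16 v=5: → [16,28),[12,24),[8,20); WM=15; [0,12) fires=2
i=5 t=3 v=2: DROP (t<15-0); WM=15
i=6 t=35 v=3: → [32,44),[28,40),[24,36); WM=34; [4,16) fires=2 [8,20) fires=2 [12,24) fires=2 [16,28) fires=1

5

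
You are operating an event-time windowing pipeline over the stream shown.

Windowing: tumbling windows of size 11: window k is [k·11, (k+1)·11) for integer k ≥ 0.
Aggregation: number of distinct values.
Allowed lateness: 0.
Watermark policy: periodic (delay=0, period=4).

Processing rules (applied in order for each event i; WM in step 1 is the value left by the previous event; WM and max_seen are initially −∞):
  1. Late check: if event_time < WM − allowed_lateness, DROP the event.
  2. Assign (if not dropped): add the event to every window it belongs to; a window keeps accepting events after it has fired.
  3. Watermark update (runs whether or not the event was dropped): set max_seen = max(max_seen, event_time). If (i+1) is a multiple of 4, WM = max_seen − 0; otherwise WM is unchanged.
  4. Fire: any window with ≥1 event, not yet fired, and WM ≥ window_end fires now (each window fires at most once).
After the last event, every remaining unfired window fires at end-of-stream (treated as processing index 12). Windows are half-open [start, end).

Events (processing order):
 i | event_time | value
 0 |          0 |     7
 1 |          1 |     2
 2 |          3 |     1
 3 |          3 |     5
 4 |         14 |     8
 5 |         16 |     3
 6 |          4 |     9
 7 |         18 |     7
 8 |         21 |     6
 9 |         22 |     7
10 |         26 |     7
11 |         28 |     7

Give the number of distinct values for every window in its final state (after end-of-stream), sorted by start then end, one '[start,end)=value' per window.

[0,11)=5 [11,22)=4 [22,33)=1

i=0 t=0 v=7: → [0,11); WM=−∞
i=1 t=1 v=2: → [0,11); WM=−∞
i=2 t=3 v=1: → [0,11); WM=−∞
i=3 t=3 v=5: → [0,11); WM=3
i=4 t=14 v=8: → [11,22); WM=3
i=5 t=16 v=3: → [11,22); WM=3
i=6 t=4 v=9: → [0,11); WM=3
i=7 t=18 v=7: → [11,22); WM=18; [0,11) fires=5
i=8 t=21 v=6: → [11,22); WM=18
i=9 t=22 v=7: → [22,33); WM=18
i=10 t=26 v=7: → [22,33); WM=18
i=11 t=28 v=7: → [22,33); WM=28; [11,22) fires=4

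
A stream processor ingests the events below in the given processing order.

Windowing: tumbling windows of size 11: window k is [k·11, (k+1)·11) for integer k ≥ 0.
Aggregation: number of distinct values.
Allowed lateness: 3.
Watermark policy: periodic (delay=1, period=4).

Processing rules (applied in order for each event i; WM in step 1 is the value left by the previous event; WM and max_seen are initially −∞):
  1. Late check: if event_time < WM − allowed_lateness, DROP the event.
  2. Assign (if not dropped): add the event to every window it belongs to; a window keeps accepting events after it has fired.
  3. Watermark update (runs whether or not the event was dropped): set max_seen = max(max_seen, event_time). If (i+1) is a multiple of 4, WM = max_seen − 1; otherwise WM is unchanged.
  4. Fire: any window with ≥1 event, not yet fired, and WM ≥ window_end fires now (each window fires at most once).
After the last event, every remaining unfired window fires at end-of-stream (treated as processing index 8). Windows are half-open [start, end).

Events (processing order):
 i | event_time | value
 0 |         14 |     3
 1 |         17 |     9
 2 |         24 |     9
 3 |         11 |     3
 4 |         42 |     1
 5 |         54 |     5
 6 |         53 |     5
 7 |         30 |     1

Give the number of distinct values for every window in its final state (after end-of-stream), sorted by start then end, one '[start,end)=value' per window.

[11,22)=2 [22,33)=2 [33,44)=1 [44,55)=1

i=0 t=14 v=3: → [11,22); WM=−∞
i=1 t=17 v=9: → [11,22); WM=−∞
i=2 t=24 v=9: → [22,33); WM=−∞
i=3 t=11 v=3: → [11,22); WM=23; [11,22) fires=2
i=4 t=42 v=1: → [33,44); WM=23
i=5 t=54 v=5: → [44,55); WM=23
i=6 t=53 v=5: → [44,55); WM=23
i=7 t=30 v=1: → [22,33); WM=53; [22,33) fires=2 [33,44) fires=1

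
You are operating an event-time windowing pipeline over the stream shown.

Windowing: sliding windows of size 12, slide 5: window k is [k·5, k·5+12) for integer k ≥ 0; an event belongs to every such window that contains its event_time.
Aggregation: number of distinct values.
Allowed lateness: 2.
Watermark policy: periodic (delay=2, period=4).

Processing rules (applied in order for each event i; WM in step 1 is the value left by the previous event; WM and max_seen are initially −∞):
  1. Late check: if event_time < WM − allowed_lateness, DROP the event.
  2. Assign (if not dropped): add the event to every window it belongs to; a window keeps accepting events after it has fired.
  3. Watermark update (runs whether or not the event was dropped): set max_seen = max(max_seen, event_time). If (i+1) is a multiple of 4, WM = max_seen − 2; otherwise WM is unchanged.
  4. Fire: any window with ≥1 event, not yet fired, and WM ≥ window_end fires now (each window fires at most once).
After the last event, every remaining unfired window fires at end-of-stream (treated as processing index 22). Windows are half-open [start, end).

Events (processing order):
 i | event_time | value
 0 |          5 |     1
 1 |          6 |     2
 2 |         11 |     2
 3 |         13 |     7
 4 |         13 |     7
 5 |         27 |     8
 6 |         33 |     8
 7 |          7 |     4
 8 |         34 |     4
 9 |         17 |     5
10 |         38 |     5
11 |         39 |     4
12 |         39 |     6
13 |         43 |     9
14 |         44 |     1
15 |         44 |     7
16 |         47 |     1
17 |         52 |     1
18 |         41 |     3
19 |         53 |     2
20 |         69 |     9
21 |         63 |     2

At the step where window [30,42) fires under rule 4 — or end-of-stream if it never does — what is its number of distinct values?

i=0 t=5 v=1: → [5,17),[0,12); WM=−∞
i=1 t=6 v=2: → [5,17),[0,12); WM=−∞
i=2 t=11 v=2: → [10,22),[5,17),[0,12); WM=−∞
i=3 t=13 v=7: → [10,22),[5,17); WM=11
i=4 t=13 v=7: → [10,22),[5,17); WM=11
i=5 t=27 v=8: → [25,37),[20,32); WM=11
i=6 t=33 v=8: → [30,42),[25,37); WM=11
i=7 t=7 v=4: DROP (t<11-2); WM=31; [0,12) fires=2 [5,17) fires=3 [10,22) fires=2
i=8 t=34 v=4: → [30,42),[25,37); WM=31
i=9 t=17 v=5: DROP (t<31-2); WM=31
i=10 t=38 v=5: → [35,47),[30,42); WM=31
i=11 t=39 v=4: → [35,47),[30,42); WM=37; [20,32) fires=1 [25,37) fires=2
i=12 t=39 v=6: → [35,47),[30,42); WM=37
i=13 t=43 v=9: → [40,52),[35,47); WM=37
i=14 t=44 v=1: → [40,52),[35,47); WM=37
i=15 t=44 v=7: → [40,52),[35,47); WM=42; [30,42) fires=4
i=16 t=47 v=1: → [45,57),[40,52); WM=42
i=17 t=52 v=1: → [50,62),[45,57); WM=42
i=18 t=41 v=3: → [40,52),[35,47),[30,42); WM=42
i=19 t=53 v=2: → [50,62),[45,57); WM=51; [35,47) fires=7
i=20 t=69 v=9: → [65,77),[60,72); WM=51
i=21 t=63 v=2: → [60,72),[55,67); WM=51

4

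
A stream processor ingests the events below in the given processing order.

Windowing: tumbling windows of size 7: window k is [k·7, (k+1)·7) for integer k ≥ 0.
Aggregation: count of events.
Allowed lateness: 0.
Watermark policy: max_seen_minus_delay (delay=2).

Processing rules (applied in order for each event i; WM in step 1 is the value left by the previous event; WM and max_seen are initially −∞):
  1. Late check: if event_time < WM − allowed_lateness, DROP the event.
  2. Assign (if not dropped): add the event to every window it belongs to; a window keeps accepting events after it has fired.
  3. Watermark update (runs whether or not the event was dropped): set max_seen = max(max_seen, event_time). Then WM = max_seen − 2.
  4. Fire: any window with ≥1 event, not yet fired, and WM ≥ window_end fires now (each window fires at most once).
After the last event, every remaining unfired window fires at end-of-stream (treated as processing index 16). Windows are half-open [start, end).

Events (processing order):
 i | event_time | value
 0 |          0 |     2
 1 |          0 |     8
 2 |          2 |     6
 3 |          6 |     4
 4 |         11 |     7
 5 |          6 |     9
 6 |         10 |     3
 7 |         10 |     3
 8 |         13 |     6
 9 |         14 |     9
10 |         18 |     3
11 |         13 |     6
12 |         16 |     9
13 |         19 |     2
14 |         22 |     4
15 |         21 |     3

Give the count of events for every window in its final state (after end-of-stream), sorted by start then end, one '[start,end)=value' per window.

i=0 t=0 v=2: → [0,7); WM=-2
i=1 t=0 v=8: → [0,7); WM=-2
i=2 t=2 v=6: → [0,7); WM=0
i=3 t=6 v=4: → [0,7); WM=4
i=4 t=11 v=7: → [7,14); WM=9; [0,7) fires=4
i=5 t=6 v=9: DROP (t<9-0); WM=9
i=6 t=10 v=3: → [7,14); WM=9
i=7 t=10 v=3: → [7,14); WM=9
i=8 t=13 v=6: → [7,14); WM=11
i=9 t=14 v=9: → [14,21); WM=12
i=10 t=18 v=3: → [14,21); WM=16; [7,14) fires=4
i=11 t=13 v=6: DROP (t<16-0); WM=16
i=12 t=16 v=9: → [14,21); WM=16
i=13 t=19 v=2: → [14,21); WM=17
i=14 t=22 v=4: → [21,28); WM=20
i=15 t=21 v=3: → [21,28); WM=20

[0,7)=4 [7,14)=4 [14,21)=4 [21,28)=2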